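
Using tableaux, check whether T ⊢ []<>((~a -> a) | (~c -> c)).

Tableau for the negation ~[]<>((~a -> a) | (~c -> c)):
1. ~[]<>((~a -> a) | (~c -> c)), w0
2. ~<>((~a -> a) | (~c -> c)), w1   [~[]-rule on 1: fresh world w1, w0Rw1]
3. ~((~a -> a) | (~c -> c)), w1   [~<>-rule on 2 via w1Rw1]
4. ~(~a -> a), w1   [~|-rule on 3]
5. ~(~c -> c), w1   [~|-rule on 3]
6. ~a, w1   [~->-rule on 4]
7. ~c, w1   [~->-rule on 5]
Accessibility: w0Rw0, w0Rw1, w1Rw1
The negation has an open branch (countermodel exists).

Not valid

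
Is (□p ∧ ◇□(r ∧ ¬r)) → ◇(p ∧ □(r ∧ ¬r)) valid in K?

Tableau for the negation ¬((□p ∧ ◇□(r ∧ ¬r)) → ◇(p ∧ □(r ∧ ¬r))):
1. ¬((□p ∧ ◇□(r ∧ ¬r)) → ◇(p ∧ □(r ∧ ¬r))), w0
2. □p ∧ ◇□(r ∧ ¬r), w0
3. ¬◇(p ∧ □(r ∧ ¬r)), w0
4. □p, w0
5. ◇□(r ∧ ¬r), w0
6. □(r ∧ ¬r), w1
7. ¬(p ∧ □(r ∧ ¬r)), w1
8. p, w1
9. ¬□(r ∧ ¬r), w1
10. ¬(r ∧ ¬r), w2
11. r ∧ ¬r, w2
12. r, w2
13. ¬r, w2
Accessibility: w0Rw1, w1Rw2
Branch closes: r and ¬r both at w2.
Every branch of the negation's tableau closes; the branch above is one of them.

Yes, valid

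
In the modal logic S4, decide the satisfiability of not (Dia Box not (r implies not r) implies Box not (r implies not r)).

Satisfiable (open branch found)

1. not (Dia Box not (r implies not r) implies Box not (r implies not r)), u
2. Dia Box not (r implies not r), u
3. not Box not (r implies not r), u
4. Box not (r implies not r), v
5. not (r implies not r), v
6. r, v
7. r implies not r, w
8. not r, w
Accessibility: uRu, uRv, uRw, vRv, wRw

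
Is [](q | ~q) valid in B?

Tableau for the negation ~[](q | ~q):
1. ~[](q | ~q), u
2. ~(q | ~q), v
3. ~q, v
4. q, v
Accessibility: uRu, uRv, vRu, vRv
Branch closes: q and ~q both at v.
Every branch of the negation's tableau closes; the branch above is one of them.

Yes, valid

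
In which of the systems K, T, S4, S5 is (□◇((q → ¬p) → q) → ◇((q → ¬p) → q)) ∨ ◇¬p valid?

K-tableau for the negation ¬((□◇((q → ¬p) → q) → ◇((q → ¬p) → q)) ∨ ◇¬p):
1. ¬((□◇((q → ¬p) → q) → ◇((q → ¬p) → q)) ∨ ◇¬p), 0
2. ¬(□◇((q → ¬p) → q) → ◇((q → ¬p) → q)), 0   [¬∨-rule on 1]
3. ¬◇¬p, 0   [¬∨-rule on 1]
4. □◇((q → ¬p) → q), 0   [¬→-rule on 2]
5. ¬◇((q → ¬p) → q), 0   [¬→-rule on 2]
Complete open branch: countermodel on a K-frame, so not valid in K.
T-tableau for the negation ¬((□◇((q → ¬p) → q) → ◇((q → ¬p) → q)) ∨ ◇¬p):
1. ¬((□◇((q → ¬p) → q) → ◇((q → ¬p) → q)) ∨ ◇¬p), 0
2. ¬(□◇((q → ¬p) → q) → ◇((q → ¬p) → q)), 0   [¬∨-rule on 1]
3. ¬◇¬p, 0   [¬∨-rule on 1]
4. □◇((q → ¬p) → q), 0   [¬→-rule on 2]
5. ¬◇((q → ¬p) → q), 0   [¬→-rule on 2]
6. p, 0   [¬◇-rule on 3 via 0R0]
7. ◇((q → ¬p) → q), 0   [□-rule on 4 via 0R0]
8. ¬((q → ¬p) → q), 0   [¬◇-rule on 5 via 0R0]
9. q → ¬p, 0   [¬→-rule on 8]
10. ¬q, 0   [¬→-rule on 8]
11. (q → ¬p) → q, 1   [◇-rule on 7: fresh world 1, 0R1]
12. p, 1   [¬◇-rule on 3 via 0R1]
13. ◇((q → ¬p) → q), 1   [□-rule on 4 via 0R1]
14. ¬((q → ¬p) → q), 1   [¬◇-rule on 5 via 0R1]
15. q → ¬p, 1   [¬→-rule on 14]
16. ¬q, 1   [¬→-rule on 14]
17. ¬(q → ¬p), 1   [→-rule on 11 (branches; this branch)]
18. q, 1   [¬→-rule on 17]
Accessibility: 0R0, 0R1, 1R1
Branch closes: q and ¬q both at 1.
Every branch closes (one shown): valid in T, hence also in S4, S5 (every theorem of T is a theorem of S4 and S5).

T, S4, S5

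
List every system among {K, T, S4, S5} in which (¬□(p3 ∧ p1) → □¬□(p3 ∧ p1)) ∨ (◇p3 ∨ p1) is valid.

T, S4, S5

K-tableau for the negation ¬((¬□(p3 ∧ p1) → □¬□(p3 ∧ p1)) ∨ (◇p3 ∨ p1)):
1. ¬((¬□(p3 ∧ p1) → □¬□(p3 ∧ p1)) ∨ (◇p3 ∨ p1)), w0
2. ¬(¬□(p3 ∧ p1) → □¬□(p3 ∧ p1)), w0
3. ¬(◇p3 ∨ p1), w0
4. ¬□(p3 ∧ p1), w0
5. ¬□¬□(p3 ∧ p1), w0
6. ¬◇p3, w0
7. ¬p1, w0
8. ¬(p3 ∧ p1), w1
9. ¬p3, w1
10. ¬p1, w1
11. □(p3 ∧ p1), w2
12. ¬p3, w2
Accessibility: w0Rw1, w0Rw2
Complete open branch: countermodel on a K-frame, so not valid in K.
T-tableau for the negation ¬((¬□(p3 ∧ p1) → □¬□(p3 ∧ p1)) ∨ (◇p3 ∨ p1)):
1. ¬((¬□(p3 ∧ p1) → □¬□(p3 ∧ p1)) ∨ (◇p3 ∨ p1)), w0
2. ¬(¬□(p3 ∧ p1) → □¬□(p3 ∧ p1)), w0
3. ¬(◇p3 ∨ p1), w0
4. ¬□(p3 ∧ p1), w0
5. ¬□¬□(p3 ∧ p1), w0
6. ¬◇p3, w0
7. ¬p1, w0
8. ¬p3, w0
9. ¬(p3 ∧ p1), w1
10. ¬p3, w1
11. ¬p1, w1
12. □(p3 ∧ p1), w2
13. ¬p3, w2
14. p3 ∧ p1, w2
15. p3, w2
16. p1, w2
Accessibility: w0Rw0, w0Rw1, w0Rw2, w1Rw1, w2Rw2
Branch closes: p3 and ¬p3 both at w2.
Every branch closes (one shown): valid in T, hence also in S4, S5 (every theorem of T is a theorem of S4 and S5).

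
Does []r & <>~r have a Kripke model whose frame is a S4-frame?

1. []r & <>~r, 0
2. []r, 0   [&-rule on 1]
3. <>~r, 0   [&-rule on 1]
4. r, 0   [[]-rule on 2 via 0R0]
5. ~r, 1   [<>-rule on 3: fresh world 1, 0R1]
6. r, 1   [[]-rule on 2 via 0R1]
Accessibility: 0R0, 0R1, 1R1
Branch closes: r and ~r both at 1.
All branches of the tableau close; one closing branch shown above.

Unsatisfiable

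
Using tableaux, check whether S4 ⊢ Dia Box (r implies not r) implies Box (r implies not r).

Tableau for the negation not (Dia Box (r implies not r) implies Box (r implies not r)):
1. not (Dia Box (r implies not r) implies Box (r implies not r)), w0
2. Dia Box (r implies not r), w0
3. not Box (r implies not r), w0
4. Box (r implies not r), w1
5. r implies not r, w1
6. not r, w1
7. not (r implies not r), w2
8. r, w2
Accessibility: w0Rw0, w0Rw1, w0Rw2, w1Rw1, w2Rw2
The negation has an open branch (countermodel exists).

Invalid (countermodel exists)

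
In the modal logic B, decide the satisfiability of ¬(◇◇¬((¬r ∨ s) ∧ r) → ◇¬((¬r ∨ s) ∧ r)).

Yes, satisfiable

1. ¬(◇◇¬((¬r ∨ s) ∧ r) → ◇¬((¬r ∨ s) ∧ r)), w0
2. ◇◇¬((¬r ∨ s) ∧ r), w0
3. ¬◇¬((¬r ∨ s) ∧ r), w0
4. (¬r ∨ s) ∧ r, w0
5. ¬r ∨ s, w0
6. r, w0
7. s, w0
8. ◇¬((¬r ∨ s) ∧ r), w1
9. (¬r ∨ s) ∧ r, w1
10. ¬r ∨ s, w1
11. r, w1
12. s, w1
13. ¬((¬r ∨ s) ∧ r), w2
14. ¬r, w2
Accessibility: w0Rw0, w0Rw1, w1Rw0, w1Rw1, w1Rw2, w2Rw1, w2Rw2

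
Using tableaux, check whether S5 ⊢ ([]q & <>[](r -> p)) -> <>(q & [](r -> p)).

Tableau for the negation ~(([]q & <>[](r -> p)) -> <>(q & [](r -> p))):
1. ~(([]q & <>[](r -> p)) -> <>(q & [](r -> p))), u
2. []q & <>[](r -> p), u
3. ~<>(q & [](r -> p)), u
4. []q, u
5. <>[](r -> p), u
6. ~(q & [](r -> p)), u
7. q, u
8. ~[](r -> p), u
9. [](r -> p), v
10. ~(q & [](r -> p)), v
11. q, v
12. r -> p, u
13. r -> p, v
14. ~[](r -> p), v
15. p, u
16. p, v
17. ~(r -> p), w
18. r, w
19. ~p, w
20. ~(q & [](r -> p)), w
21. q, w
22. r -> p, w
23. ~[](r -> p), w
24. p, w
Accessibility: uRu, uRv, uRw, vRu, vRv, vRw, wRu, wRv, wRw
Branch closes: p and ~p both at w.
Every branch of the negation's tableau closes; the branch above is one of them.

Valid in S5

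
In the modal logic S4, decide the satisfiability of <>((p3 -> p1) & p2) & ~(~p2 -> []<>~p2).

1. <>((p3 -> p1) & p2) & ~(~p2 -> []<>~p2), 0
2. <>((p3 -> p1) & p2), 0
3. ~(~p2 -> []<>~p2), 0
4. ~p2, 0
5. ~[]<>~p2, 0
6. (p3 -> p1) & p2, 1
7. p3 -> p1, 1
8. p2, 1
9. p1, 1
10. ~<>~p2, 2
11. p2, 2
Accessibility: 0R0, 0R1, 0R2, 1R1, 2R2

Satisfiable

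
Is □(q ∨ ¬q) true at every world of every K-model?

Tableau for the negation ¬□(q ∨ ¬q):
1. ¬□(q ∨ ¬q), w0
2. ¬(q ∨ ¬q), w1
3. ¬q, w1
4. q, w1
Accessibility: w0Rw1
Branch closes: q and ¬q both at w1.
All branches of the negation close; one closing branch shown above.

Yes, valid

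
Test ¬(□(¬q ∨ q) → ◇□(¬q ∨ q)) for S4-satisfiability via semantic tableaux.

1. ¬(□(¬q ∨ q) → ◇□(¬q ∨ q)), u
2. □(¬q ∨ q), u
3. ¬◇□(¬q ∨ q), u
4. ¬q ∨ q, u
5. ¬□(¬q ∨ q), u
6. q, u
7. ¬(¬q ∨ q), v
8. q, v
9. ¬q, v
Accessibility: uRu, uRv, vRv
Branch closes: q and ¬q both at v.
All branches of the tableau close; one closing branch shown above.

No, unsatisfiable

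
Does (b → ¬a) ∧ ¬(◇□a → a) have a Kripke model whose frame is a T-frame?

Satisfiable (open branch found)

1. (b → ¬a) ∧ ¬(◇□a → a), 0
2. b → ¬a, 0
3. ¬(◇□a → a), 0
4. ◇□a, 0
5. ¬a, 0
6. □a, 1
7. a, 1
Accessibility: 0R0, 0R1, 1R1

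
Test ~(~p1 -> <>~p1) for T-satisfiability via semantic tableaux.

1. ~(~p1 -> <>~p1), 0
2. ~p1, 0   [~->-rule on 1]
3. ~<>~p1, 0   [~->-rule on 1]
4. p1, 0   [~<>-rule on 3 via 0R0]
Accessibility: 0R0
Branch closes: p1 and ~p1 both at 0.
All branches of the tableau close; one closing branch shown above.

Unsatisfiable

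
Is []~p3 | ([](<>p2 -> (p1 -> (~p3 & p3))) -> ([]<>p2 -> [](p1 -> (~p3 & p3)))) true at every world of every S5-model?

Tableau for the negation ~([]~p3 | ([](<>p2 -> (p1 -> (~p3 & p3))) -> ([]<>p2 -> [](p1 -> (~p3 & p3))))):
1. ~([]~p3 | ([](<>p2 -> (p1 -> (~p3 & p3))) -> ([]<>p2 -> [](p1 -> (~p3 & p3))))), 0
2. ~[]~p3, 0
3. ~([](<>p2 -> (p1 -> (~p3 & p3))) -> ([]<>p2 -> [](p1 -> (~p3 & p3)))), 0
4. [](<>p2 -> (p1 -> (~p3 & p3))), 0
5. ~([]<>p2 -> [](p1 -> (~p3 & p3))), 0
6. []<>p2, 0
7. ~[](p1 -> (~p3 & p3)), 0
8. <>p2 -> (p1 -> (~p3 & p3)), 0
9. <>p2, 0
10. p1 -> (~p3 & p3), 0
11. ~p1, 0
12. p3, 1
13. <>p2 -> (p1 -> (~p3 & p3)), 1
14. <>p2, 1
15. p1 -> (~p3 & p3), 1
16. ~p1, 1
17. ~(p1 -> (~p3 & p3)), 2
18. p1, 2
19. ~(~p3 & p3), 2
20. <>p2 -> (p1 -> (~p3 & p3)), 2
21. <>p2, 2
22. ~p3, 2
23. ~<>p2, 2
24. ~p2, 0
25. ~p2, 1
26. ~p2, 2
27. p2, 3
28. <>p2 -> (p1 -> (~p3 & p3)), 3
29. <>p2, 3
30. ~p2, 3
Accessibility: 0R0, 0R1, 0R2, 0R3, 1R0, 1R1, 1R2, 1R3, 2R0, 2R1, 2R2, 2R3, 3R0, 3R1, 3R2, 3R3
Branch closes: p2 and ~p2 both at 3.
All branches of the negation close; one closing branch shown above.

Valid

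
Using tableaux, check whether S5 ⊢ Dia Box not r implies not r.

Yes, valid

Tableau for the negation not (Dia Box not r implies not r):
1. not (Dia Box not r implies not r), 0
2. Dia Box not r, 0
3. r, 0
4. Box not r, 1
5. not r, 0
Accessibility: 0R0, 0R1, 1R0, 1R1
Branch closes: r and not r both at 0.
Every branch of the negation's tableau closes; the branch above is one of them.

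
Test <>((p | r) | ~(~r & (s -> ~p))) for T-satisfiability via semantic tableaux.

1. <>((p | r) | ~(~r & (s -> ~p))), 0
2. (p | r) | ~(~r & (s -> ~p)), 1
3. ~(~r & (s -> ~p)), 1
4. ~(s -> ~p), 1
5. s, 1
6. p, 1
Accessibility: 0R0, 0R1, 1R1

Yes, satisfiable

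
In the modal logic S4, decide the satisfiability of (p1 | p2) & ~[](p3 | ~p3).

1. (p1 | p2) & ~[](p3 | ~p3), 0
2. p1 | p2, 0   [&-rule on 1]
3. ~[](p3 | ~p3), 0   [&-rule on 1]
4. p2, 0   [|-rule on 2 (branches; this branch)]
5. ~(p3 | ~p3), 1   [~[]-rule on 3: fresh world 1, 0R1]
6. ~p3, 1   [~|-rule on 5]
7. p3, 1   [~|-rule on 5]
Accessibility: 0R0, 0R1, 1R1
Branch closes: p3 and ~p3 both at 1.
(One branch shown.) All branches close.

No, unsatisfiable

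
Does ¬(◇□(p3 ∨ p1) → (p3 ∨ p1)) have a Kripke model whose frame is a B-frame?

Unsatisfiable

1. ¬(◇□(p3 ∨ p1) → (p3 ∨ p1)), u
2. ◇□(p3 ∨ p1), u   [¬→-rule on 1]
3. ¬(p3 ∨ p1), u   [¬→-rule on 1]
4. ¬p3, u   [¬∨-rule on 3]
5. ¬p1, u   [¬∨-rule on 3]
6. □(p3 ∨ p1), v   [◇-rule on 2: fresh world v, uRv]
7. p3 ∨ p1, u   [□-rule on 6 via vRu]
8. p3 ∨ p1, v   [□-rule on 6 via vRv]
9. p1, u   [∨-rule on 7 (branches; this branch)]
Accessibility: uRu, uRv, vRu, vRv
Branch closes: p1 and ¬p1 both at u.
Every branch closes; the branch above is one of them.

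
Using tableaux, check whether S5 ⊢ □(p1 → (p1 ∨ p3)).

Tableau for the negation ¬□(p1 → (p1 ∨ p3)):
1. ¬□(p1 → (p1 ∨ p3)), w0
2. ¬(p1 → (p1 ∨ p3)), w1
3. p1, w1
4. ¬(p1 ∨ p3), w1
5. ¬p1, w1
6. ¬p3, w1
Accessibility: w0Rw0, w0Rw1, w1Rw0, w1Rw1
Branch closes: p1 and ¬p1 both at w1.
Every branch of the negation's tableau closes; the branch above is one of them.

Valid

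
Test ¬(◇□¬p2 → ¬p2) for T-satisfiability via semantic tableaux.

1. ¬(◇□¬p2 → ¬p2), 0
2. ◇□¬p2, 0
3. p2, 0
4. □¬p2, 1
5. ¬p2, 1
Accessibility: 0R0, 0R1, 1R1

Satisfiable (open branch found)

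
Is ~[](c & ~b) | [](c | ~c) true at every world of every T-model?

Valid in T

Tableau for the negation ~(~[](c & ~b) | [](c | ~c)):
1. ~(~[](c & ~b) | [](c | ~c)), u
2. [](c & ~b), u
3. ~[](c | ~c), u
4. c & ~b, u
5. c, u
6. ~b, u
7. ~(c | ~c), v
8. ~c, v
9. c, v
Accessibility: uRu, uRv, vRv
Branch closes: c and ~c both at v.
Every branch of the negation's tableau closes; the branch above is one of them.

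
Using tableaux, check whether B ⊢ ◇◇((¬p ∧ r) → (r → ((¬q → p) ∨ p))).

Not valid

Tableau for the negation ¬◇◇((¬p ∧ r) → (r → ((¬q → p) ∨ p))):
1. ¬◇◇((¬p ∧ r) → (r → ((¬q → p) ∨ p))), w0
2. ¬◇((¬p ∧ r) → (r → ((¬q → p) ∨ p))), w0
3. ¬((¬p ∧ r) → (r → ((¬q → p) ∨ p))), w0
4. ¬p ∧ r, w0
5. ¬(r → ((¬q → p) ∨ p)), w0
6. ¬p, w0
7. r, w0
8. ¬((¬q → p) ∨ p), w0
9. ¬(¬q → p), w0
10. ¬q, w0
Accessibility: w0Rw0
The negation has an open branch (countermodel exists).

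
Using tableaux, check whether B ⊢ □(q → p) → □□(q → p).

Invalid (countermodel exists)

Tableau for the negation ¬(□(q → p) → □□(q → p)):
1. ¬(□(q → p) → □□(q → p)), 0
2. □(q → p), 0
3. ¬□□(q → p), 0
4. q → p, 0
5. p, 0
6. ¬□(q → p), 1
7. q → p, 1
8. p, 1
9. ¬(q → p), 2
10. q, 2
11. ¬p, 2
Accessibility: 0R0, 0R1, 1R0, 1R1, 1R2, 2R1, 2R2
The negation has an open branch (countermodel exists).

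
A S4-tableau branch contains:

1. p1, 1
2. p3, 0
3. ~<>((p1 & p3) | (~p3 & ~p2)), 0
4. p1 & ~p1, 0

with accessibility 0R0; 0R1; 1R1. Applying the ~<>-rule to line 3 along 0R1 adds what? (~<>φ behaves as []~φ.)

~((p1 & p3) | (~p3 & ~p2)), 1

~<>φ behaves as []~φ: propagate the negated body to each accessible world.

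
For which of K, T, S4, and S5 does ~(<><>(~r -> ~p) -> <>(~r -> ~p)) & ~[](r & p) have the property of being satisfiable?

S4-tableau for the formula:
1. ~(<><>(~r -> ~p) -> <>(~r -> ~p)) & ~[](r & p), w0
2. ~(<><>(~r -> ~p) -> <>(~r -> ~p)), w0
3. ~[](r & p), w0
4. <><>(~r -> ~p), w0
5. ~<>(~r -> ~p), w0
6. ~(~r -> ~p), w0
7. ~r, w0
8. p, w0
9. ~(r & p), w1
10. ~(~r -> ~p), w1
11. ~r, w1
12. p, w1
13. <>(~r -> ~p), w2
14. ~(~r -> ~p), w2
15. ~r, w2
16. p, w2
17. ~r -> ~p, w3
18. ~(~r -> ~p), w3
19. ~r, w3
20. p, w3
21. ~p, w3
Accessibility: w0Rw0, w0Rw1, w0Rw2, w0Rw3, w1Rw1, w2Rw2, w2Rw3, w3Rw3
Branch closes: p and ~p both at w3.
Every branch closes (one shown): unsatisfiable in S4, hence also in S5 (every S5-frame is an S4-frame).
T-tableau for the formula:
1. ~(<><>(~r -> ~p) -> <>(~r -> ~p)) & ~[](r & p), w0
2. ~(<><>(~r -> ~p) -> <>(~r -> ~p)), w0
3. ~[](r & p), w0
4. <><>(~r -> ~p), w0
5. ~<>(~r -> ~p), w0
6. ~(~r -> ~p), w0
7. ~r, w0
8. p, w0
9. ~(r & p), w1
10. ~(~r -> ~p), w1
11. ~r, w1
12. p, w1
13. <>(~r -> ~p), w2
14. ~(~r -> ~p), w2
15. ~r, w2
16. p, w2
17. ~r -> ~p, w3
18. ~p, w3
Accessibility: w0Rw0, w0Rw1, w0Rw2, w1Rw1, w2Rw2, w2Rw3, w3Rw3
Complete open branch: satisfiable in T, hence also in K (this T-model is also a K-model).

K, T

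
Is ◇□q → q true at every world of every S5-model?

Tableau for the negation ¬(◇□q → q):
1. ¬(◇□q → q), 0
2. ◇□q, 0
3. ¬q, 0
4. □q, 1
5. q, 0
Accessibility: 0R0, 0R1, 1R0, 1R1
Branch closes: q and ¬q both at 0.
All branches of the negation close; one closing branch shown above.

Valid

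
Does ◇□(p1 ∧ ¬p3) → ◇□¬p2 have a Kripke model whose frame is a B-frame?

1. ◇□(p1 ∧ ¬p3) → ◇□¬p2, w0
2. ◇□¬p2, w0   [→-rule on 1 (branches; this branch)]
3. □¬p2, w1   [◇-rule on 2: fresh world w1, w0Rw1]
4. ¬p2, w0   [□-rule on 3 via w1Rw0]
5. ¬p2, w1   [□-rule on 3 via w1Rw1]
Accessibility: w0Rw0, w0Rw1, w1Rw0, w1Rw1

Satisfiable (open branch found)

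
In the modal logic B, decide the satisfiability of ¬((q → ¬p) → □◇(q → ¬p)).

1. ¬((q → ¬p) → □◇(q → ¬p)), u
2. q → ¬p, u   [¬→-rule on 1]
3. ¬□◇(q → ¬p), u   [¬→-rule on 1]
4. ¬p, u   [→-rule on 2 (branches; this branch)]
5. ¬◇(q → ¬p), v   [¬□-rule on 3: fresh world v, uRv]
6. ¬(q → ¬p), u   [¬◇-rule on 5 via vRu]
7. q, u   [¬→-rule on 6]
8. p, u   [¬→-rule on 6]
Accessibility: uRu, uRv, vRu, vRv
Branch closes: p and ¬p both at u.
All branches of the tableau close; one closing branch shown above.

Unsatisfiable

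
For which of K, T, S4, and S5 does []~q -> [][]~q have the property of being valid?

S4-tableau for the negation ~([]~q -> [][]~q):
1. ~([]~q -> [][]~q), u
2. []~q, u
3. ~[][]~q, u
4. ~q, u
5. ~[]~q, v
6. ~q, v
7. q, w
8. ~q, w
Accessibility: uRu, uRv, uRw, vRv, vRw, wRw
Branch closes: q and ~q both at w.
Every branch closes (one shown): valid in S4, hence also in S5 (every theorem of S4 is a theorem of S5).
T-tableau for the negation ~([]~q -> [][]~q):
1. ~([]~q -> [][]~q), u
2. []~q, u
3. ~[][]~q, u
4. ~q, u
5. ~[]~q, v
6. ~q, v
7. q, w
Accessibility: uRu, uRv, vRv, vRw, wRw
Complete open branch: countermodel on a T-frame, so not valid in T, nor in K (the same frame is also a K-frame).

S4, S5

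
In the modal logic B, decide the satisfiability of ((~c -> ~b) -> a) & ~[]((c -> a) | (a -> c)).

Unsatisfiable (every branch closes)

1. ((~c -> ~b) -> a) & ~[]((c -> a) | (a -> c)), 0
2. (~c -> ~b) -> a, 0   [&-rule on 1]
3. ~[]((c -> a) | (a -> c)), 0   [&-rule on 1]
4. ~(~c -> ~b), 0   [->-rule on 2 (branches; this branch)]
5. ~c, 0   [~->-rule on 4]
6. b, 0   [~->-rule on 4]
7. ~((c -> a) | (a -> c)), 1   [~[]-rule on 3: fresh world 1, 0R1]
8. ~(c -> a), 1   [~|-rule on 7]
9. ~(a -> c), 1   [~|-rule on 7]
10. c, 1   [~->-rule on 8]
11. ~a, 1   [~->-rule on 8]
12. a, 1   [~->-rule on 9]
13. ~c, 1   [~->-rule on 9]
Accessibility: 0R0, 0R1, 1R0, 1R1
Branch closes: a and ~a both at 1.
(One branch shown.) All branches close.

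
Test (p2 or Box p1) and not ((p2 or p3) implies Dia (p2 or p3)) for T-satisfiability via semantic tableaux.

1. (p2 or Box p1) and not ((p2 or p3) implies Dia (p2 or p3)), 0
2. p2 or Box p1, 0
3. not ((p2 or p3) implies Dia (p2 or p3)), 0
4. p2 or p3, 0
5. not Dia (p2 or p3), 0
6. not (p2 or p3), 0
7. not p2, 0
8. not p3, 0
9. Box p1, 0
10. p1, 0
11. p3, 0
Accessibility: 0R0
Branch closes: p3 and not p3 both at 0.
(One branch shown.) All branches close.

No, unsatisfiable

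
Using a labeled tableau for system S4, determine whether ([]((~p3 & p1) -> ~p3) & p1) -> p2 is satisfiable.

Yes, satisfiable

1. ([]((~p3 & p1) -> ~p3) & p1) -> p2, u
2. p2, u   [->-rule on 1 (branches; this branch)]
Accessibility: uRu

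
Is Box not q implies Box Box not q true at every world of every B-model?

Tableau for the negation not (Box not q implies Box Box not q):
1. not (Box not q implies Box Box not q), w0
2. Box not q, w0   [neg-implies-rule on 1]
3. not Box Box not q, w0   [neg-implies-rule on 1]
4. not q, w0   [Box-rule on 2 via w0Rw0]
5. not Box not q, w1   [neg-Box-rule on 3: fresh world w1, w0Rw1]
6. not q, w1   [Box-rule on 2 via w0Rw1]
7. q, w2   [neg-Box-rule on 5: fresh world w2, w1Rw2]
Accessibility: w0Rw0, w0Rw1, w1Rw0, w1Rw1, w1Rw2, w2Rw1, w2Rw2
The negation has an open branch (countermodel exists).

Not valid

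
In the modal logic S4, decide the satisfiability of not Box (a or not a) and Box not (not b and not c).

Unsatisfiable (every branch closes)

1. not Box (a or not a) and Box not (not b and not c), 0
2. not Box (a or not a), 0
3. Box not (not b and not c), 0
4. not (not b and not c), 0
5. c, 0
6. not (a or not a), 1
7. not a, 1
8. a, 1
Accessibility: 0R0, 0R1, 1R1
Branch closes: a and not a both at 1.
(One branch shown.) All branches close.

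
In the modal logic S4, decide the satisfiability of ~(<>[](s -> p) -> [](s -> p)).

1. ~(<>[](s -> p) -> [](s -> p)), 0
2. <>[](s -> p), 0
3. ~[](s -> p), 0
4. [](s -> p), 1
5. s -> p, 1
6. p, 1
7. ~(s -> p), 2
8. s, 2
9. ~p, 2
Accessibility: 0R0, 0R1, 0R2, 1R1, 2R2

Satisfiable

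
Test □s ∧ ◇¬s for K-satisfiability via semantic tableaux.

1. □s ∧ ◇¬s, w0
2. □s, w0   [∧-rule on 1]
3. ◇¬s, w0   [∧-rule on 1]
4. ¬s, w1   [◇-rule on 3: fresh world w1, w0Rw1]
5. s, w1   [□-rule on 2 via w0Rw1]
Accessibility: w0Rw1
Branch closes: s and ¬s both at w1.
Every branch closes; the branch above is one of them.

Unsatisfiable (every branch closes)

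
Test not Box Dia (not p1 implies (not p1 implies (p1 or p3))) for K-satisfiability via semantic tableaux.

Satisfiable

1. not Box Dia (not p1 implies (not p1 implies (p1 or p3))), u
2. not Dia (not p1 implies (not p1 implies (p1 or p3))), v
Accessibility: uRv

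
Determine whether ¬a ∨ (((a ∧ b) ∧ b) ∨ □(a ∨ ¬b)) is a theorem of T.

Tableau for the negation ¬(¬a ∨ (((a ∧ b) ∧ b) ∨ □(a ∨ ¬b))):
1. ¬(¬a ∨ (((a ∧ b) ∧ b) ∨ □(a ∨ ¬b))), w0
2. a, w0
3. ¬(((a ∧ b) ∧ b) ∨ □(a ∨ ¬b)), w0
4. ¬((a ∧ b) ∧ b), w0
5. ¬□(a ∨ ¬b), w0
6. ¬b, w0
7. ¬(a ∨ ¬b), w1
8. ¬a, w1
9. b, w1
Accessibility: w0Rw0, w0Rw1, w1Rw1
The negation has an open branch (countermodel exists).

No, not valid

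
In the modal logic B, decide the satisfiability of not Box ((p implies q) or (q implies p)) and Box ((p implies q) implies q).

1. not Box ((p implies q) or (q implies p)) and Box ((p implies q) implies q), w0
2. not Box ((p implies q) or (q implies p)), w0   [and-rule on 1]
3. Box ((p implies q) implies q), w0   [and-rule on 1]
4. (p implies q) implies q, w0   [Box-rule on 3 via w0Rw0]
5. not (p implies q), w0   [implies-rule on 4 (branches; this branch)]
6. p, w0   [neg-implies-rule on 5]
7. not q, w0   [neg-implies-rule on 5]
8. not ((p implies q) or (q implies p)), w1   [neg-Box-rule on 2: fresh world w1, w0Rw1]
9. not (p implies q), w1   [neg-or-rule on 8]
10. not (q implies p), w1   [neg-or-rule on 8]
11. p, w1   [neg-implies-rule on 9]
12. not q, w1   [neg-implies-rule on 9]
13. q, w1   [neg-implies-rule on 10]
14. not p, w1   [neg-implies-rule on 10]
Accessibility: w0Rw0, w0Rw1, w1Rw0, w1Rw1
Branch closes: q and not q both at w1.
(One branch shown.) All branches close.

No, unsatisfiable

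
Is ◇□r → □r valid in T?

No, not valid

Tableau for the negation ¬(◇□r → □r):
1. ¬(◇□r → □r), 0
2. ◇□r, 0
3. ¬□r, 0
4. □r, 1
5. r, 1
6. ¬r, 2
Accessibility: 0R0, 0R1, 0R2, 1R1, 2R2
The negation has an open branch (countermodel exists).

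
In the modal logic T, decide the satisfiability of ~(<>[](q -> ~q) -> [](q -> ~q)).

1. ~(<>[](q -> ~q) -> [](q -> ~q)), w0
2. <>[](q -> ~q), w0
3. ~[](q -> ~q), w0
4. [](q -> ~q), w1
5. q -> ~q, w1
6. ~q, w1
7. ~(q -> ~q), w2
8. q, w2
Accessibility: w0Rw0, w0Rw1, w0Rw2, w1Rw1, w2Rw2

Satisfiable (open branch found)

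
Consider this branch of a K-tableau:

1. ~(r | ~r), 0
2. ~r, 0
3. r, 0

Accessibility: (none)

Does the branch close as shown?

Both r and ~r appear at 0.

Closed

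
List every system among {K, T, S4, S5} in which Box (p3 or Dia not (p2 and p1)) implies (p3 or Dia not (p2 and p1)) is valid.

T-tableau for the negation not (Box (p3 or Dia not (p2 and p1)) implies (p3 or Dia not (p2 and p1))):
1. not (Box (p3 or Dia not (p2 and p1)) implies (p3 or Dia not (p2 and p1))), 0
2. Box (p3 or Dia not (p2 and p1)), 0   [neg-implies-rule on 1]
3. not (p3 or Dia not (p2 and p1)), 0   [neg-implies-rule on 1]
4. not p3, 0   [neg-or-rule on 3]
5. not Dia not (p2 and p1), 0   [neg-or-rule on 3]
6. p3 or Dia not (p2 and p1), 0   [Box-rule on 2 via 0R0]
7. p2 and p1, 0   [neg-Dia-rule on 5 via 0R0]
8. p2, 0   [and-rule on 7]
9. p1, 0   [and-rule on 7]
10. Dia not (p2 and p1), 0   [or-rule on 6 (branches; this branch)]
11. not (p2 and p1), 1   [Dia-rule on 10: fresh world 1, 0R1]
12. p3 or Dia not (p2 and p1), 1   [Box-rule on 2 via 0R1]
13. p2 and p1, 1   [neg-Dia-rule on 5 via 0R1]
14. p2, 1   [and-rule on 13]
15. p1, 1   [and-rule on 13]
16. not p1, 1   [neg-and-rule on 11 (branches; this branch)]
Accessibility: 0R0, 0R1, 1R1
Branch closes: p1 and not p1 both at 1.
Every branch closes (one shown): valid in T, hence also in S4, S5 (every theorem of T is a theorem of S4 and S5).
K-tableau for the negation not (Box (p3 or Dia not (p2 and p1)) implies (p3 or Dia not (p2 and p1))):
1. not (Box (p3 or Dia not (p2 and p1)) implies (p3 or Dia not (p2 and p1))), 0
2. Box (p3 or Dia not (p2 and p1)), 0   [neg-implies-rule on 1]
3. not (p3 or Dia not (p2 and p1)), 0   [neg-implies-rule on 1]
4. not p3, 0   [neg-or-rule on 3]
5. not Dia not (p2 and p1), 0   [neg-or-rule on 3]
Complete open branch: countermodel on a K-frame, so not valid in K.

T, S4, S5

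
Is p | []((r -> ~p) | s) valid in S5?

Tableau for the negation ~(p | []((r -> ~p) | s)):
1. ~(p | []((r -> ~p) | s)), u
2. ~p, u   [~|-rule on 1]
3. ~[]((r -> ~p) | s), u   [~|-rule on 1]
4. ~((r -> ~p) | s), v   [~[]-rule on 3: fresh world v, uRv]
5. ~(r -> ~p), v   [~|-rule on 4]
6. ~s, v   [~|-rule on 4]
7. r, v   [~->-rule on 5]
8. p, v   [~->-rule on 5]
Accessibility: uRu, uRv, vRu, vRv
The negation has an open branch (countermodel exists).

No, not valid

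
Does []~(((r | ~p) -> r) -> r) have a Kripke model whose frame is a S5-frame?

1. []~(((r | ~p) -> r) -> r), w0
2. ~(((r | ~p) -> r) -> r), w0
3. (r | ~p) -> r, w0
4. ~r, w0
5. ~(r | ~p), w0
6. p, w0
Accessibility: w0Rw0

Satisfiable (open branch found)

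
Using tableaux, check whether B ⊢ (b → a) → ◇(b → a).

Valid in B

Tableau for the negation ¬((b → a) → ◇(b → a)):
1. ¬((b → a) → ◇(b → a)), u
2. b → a, u
3. ¬◇(b → a), u
4. ¬(b → a), u
5. b, u
6. ¬a, u
7. a, u
Accessibility: uRu
Branch closes: a and ¬a both at u.
Every branch of the negation's tableau closes; the branch above is one of them.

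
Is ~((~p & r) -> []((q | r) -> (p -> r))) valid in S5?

Tableau for the negation (~p & r) -> []((q | r) -> (p -> r)):
1. (~p & r) -> []((q | r) -> (p -> r)), 0
2. []((q | r) -> (p -> r)), 0
3. (q | r) -> (p -> r), 0
4. p -> r, 0
5. r, 0
Accessibility: 0R0
The negation has an open branch (countermodel exists).

Not valid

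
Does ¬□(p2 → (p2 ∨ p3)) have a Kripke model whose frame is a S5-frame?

1. ¬□(p2 → (p2 ∨ p3)), 0
2. ¬(p2 → (p2 ∨ p3)), 1   [¬□-rule on 1: fresh world 1, 0R1]
3. p2, 1   [¬→-rule on 2]
4. ¬(p2 ∨ p3), 1   [¬→-rule on 2]
5. ¬p2, 1   [¬∨-rule on 4]
6. ¬p3, 1   [¬∨-rule on 4]
Accessibility: 0R0, 0R1, 1R0, 1R1
Branch closes: p2 and ¬p2 both at 1.
Every branch closes; the branch above is one of them.

Unsatisfiable (every branch closes)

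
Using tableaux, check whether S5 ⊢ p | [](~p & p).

Invalid (countermodel exists)

Tableau for the negation ~(p | [](~p & p)):
1. ~(p | [](~p & p)), 0
2. ~p, 0
3. ~[](~p & p), 0
4. ~(~p & p), 1
5. ~p, 1
Accessibility: 0R0, 0R1, 1R0, 1R1
The negation has an open branch (countermodel exists).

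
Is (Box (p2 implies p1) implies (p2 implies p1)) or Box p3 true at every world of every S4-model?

Tableau for the negation not ((Box (p2 implies p1) implies (p2 implies p1)) or Box p3):
1. not ((Box (p2 implies p1) implies (p2 implies p1)) or Box p3), w0
2. not (Box (p2 implies p1) implies (p2 implies p1)), w0   [neg-or-rule on 1]
3. not Box p3, w0   [neg-or-rule on 1]
4. Box (p2 implies p1), w0   [neg-implies-rule on 2]
5. not (p2 implies p1), w0   [neg-implies-rule on 2]
6. p2, w0   [neg-implies-rule on 5]
7. not p1, w0   [neg-implies-rule on 5]
8. p2 implies p1, w0   [Box-rule on 4 via w0Rw0]
9. p1, w0   [implies-rule on 8 (branches; this branch)]
Accessibility: w0Rw0
Branch closes: p1 and not p1 both at w0.
Every branch of the negation's tableau closes; the branch above is one of them.

Valid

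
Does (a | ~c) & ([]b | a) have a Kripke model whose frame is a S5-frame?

Satisfiable (open branch found)

1. (a | ~c) & ([]b | a), u
2. a | ~c, u   [&-rule on 1]
3. []b | a, u   [&-rule on 1]
4. ~c, u   [|-rule on 2 (branches; this branch)]
5. a, u   [|-rule on 3 (branches; this branch)]
Accessibility: uRu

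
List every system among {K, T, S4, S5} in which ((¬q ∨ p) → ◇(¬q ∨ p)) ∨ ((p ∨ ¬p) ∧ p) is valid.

T, S4, S5

T-tableau for the negation ¬(((¬q ∨ p) → ◇(¬q ∨ p)) ∨ ((p ∨ ¬p) ∧ p)):
1. ¬(((¬q ∨ p) → ◇(¬q ∨ p)) ∨ ((p ∨ ¬p) ∧ p)), w0
2. ¬((¬q ∨ p) → ◇(¬q ∨ p)), w0
3. ¬((p ∨ ¬p) ∧ p), w0
4. ¬q ∨ p, w0
5. ¬◇(¬q ∨ p), w0
6. ¬(¬q ∨ p), w0
7. q, w0
8. ¬p, w0
9. p, w0
Accessibility: w0Rw0
Branch closes: p and ¬p both at w0.
Every branch closes (one shown): valid in T, hence also in S4, S5 (every theorem of T is a theorem of S4 and S5).
K-tableau for the negation ¬(((¬q ∨ p) → ◇(¬q ∨ p)) ∨ ((p ∨ ¬p) ∧ p)):
1. ¬(((¬q ∨ p) → ◇(¬q ∨ p)) ∨ ((p ∨ ¬p) ∧ p)), w0
2. ¬((¬q ∨ p) → ◇(¬q ∨ p)), w0
3. ¬((p ∨ ¬p) ∧ p), w0
4. ¬q ∨ p, w0
5. ¬◇(¬q ∨ p), w0
6. ¬p, w0
7. ¬q, w0
Complete open branch: countermodel on a K-frame, so not valid in K.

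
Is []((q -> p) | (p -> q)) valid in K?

Valid

Tableau for the negation ~[]((q -> p) | (p -> q)):
1. ~[]((q -> p) | (p -> q)), 0
2. ~((q -> p) | (p -> q)), 1   [~[]-rule on 1: fresh world 1, 0R1]
3. ~(q -> p), 1   [~|-rule on 2]
4. ~(p -> q), 1   [~|-rule on 2]
5. q, 1   [~->-rule on 3]
6. ~p, 1   [~->-rule on 3]
7. p, 1   [~->-rule on 4]
8. ~q, 1   [~->-rule on 4]
Accessibility: 0R1
Branch closes: p and ~p both at 1.
Every branch of the negation's tableau closes; the branch above is one of them.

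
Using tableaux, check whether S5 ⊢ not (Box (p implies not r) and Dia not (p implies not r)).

Valid in S5

Tableau for the negation Box (p implies not r) and Dia not (p implies not r):
1. Box (p implies not r) and Dia not (p implies not r), 0
2. Box (p implies not r), 0   [and-rule on 1]
3. Dia not (p implies not r), 0   [and-rule on 1]
4. p implies not r, 0   [Box-rule on 2 via 0R0]
5. not r, 0   [implies-rule on 4 (branches; this branch)]
6. not (p implies not r), 1   [Dia-rule on 3: fresh world 1, 0R1]
7. p, 1   [neg-implies-rule on 6]
8. r, 1   [neg-implies-rule on 6]
9. p implies not r, 1   [Box-rule on 2 via 0R1]
10. not r, 1   [implies-rule on 9 (branches; this branch)]
Accessibility: 0R0, 0R1, 1R0, 1R1
Branch closes: r and not r both at 1.
Every branch of the negation's tableau closes; the branch above is one of them.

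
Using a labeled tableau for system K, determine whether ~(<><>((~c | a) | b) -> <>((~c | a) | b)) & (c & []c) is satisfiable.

1. ~(<><>((~c | a) | b) -> <>((~c | a) | b)) & (c & []c), w0
2. ~(<><>((~c | a) | b) -> <>((~c | a) | b)), w0
3. c & []c, w0
4. <><>((~c | a) | b), w0
5. ~<>((~c | a) | b), w0
6. c, w0
7. []c, w0
8. <>((~c | a) | b), w1
9. ~((~c | a) | b), w1
10. ~(~c | a), w1
11. ~b, w1
12. c, w1
13. ~a, w1
14. (~c | a) | b, w2
15. b, w2
Accessibility: w0Rw1, w1Rw2

Yes, satisfiable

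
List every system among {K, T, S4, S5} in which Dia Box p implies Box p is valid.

S5-tableau for the negation not (Dia Box p implies Box p):
1. not (Dia Box p implies Box p), w0
2. Dia Box p, w0
3. not Box p, w0
4. Box p, w1
5. p, w0
6. p, w1
7. not p, w2
8. p, w2
Accessibility: w0Rw0, w0Rw1, w0Rw2, w1Rw0, w1Rw1, w1Rw2, w2Rw0, w2Rw1, w2Rw2
Branch closes: p and not p both at w2.
Every branch closes (one shown): valid in S5.
S4-tableau for the negation not (Dia Box p implies Box p):
1. not (Dia Box p implies Box p), w0
2. Dia Box p, w0
3. not Box p, w0
4. Box p, w1
5. p, w1
6. not p, w2
Accessibility: w0Rw0, w0Rw1, w0Rw2, w1Rw1, w2Rw2
Complete open branch: countermodel on an S4-frame, so not valid in S4, nor in K, T (the same frame is also a K-frame and a T-frame).

S5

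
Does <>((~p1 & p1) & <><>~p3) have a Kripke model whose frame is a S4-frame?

No, unsatisfiable

1. <>((~p1 & p1) & <><>~p3), w0
2. (~p1 & p1) & <><>~p3, w1   [<>-rule on 1: fresh world w1, w0Rw1]
3. ~p1 & p1, w1   [&-rule on 2]
4. <><>~p3, w1   [&-rule on 2]
5. ~p1, w1   [&-rule on 3]
6. p1, w1   [&-rule on 3]
Accessibility: w0Rw0, w0Rw1, w1Rw1
Branch closes: p1 and ~p1 both at w1.
(One branch shown.) All branches close.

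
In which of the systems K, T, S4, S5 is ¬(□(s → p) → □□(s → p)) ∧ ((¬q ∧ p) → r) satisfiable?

K, T

S4-tableau for the formula:
1. ¬(□(s → p) → □□(s → p)) ∧ ((¬q ∧ p) → r), u
2. ¬(□(s → p) → □□(s → p)), u
3. (¬q ∧ p) → r, u
4. □(s → p), u
5. ¬□□(s → p), u
6. s → p, u
7. ¬(¬q ∧ p), u
8. p, u
9. q, u
10. ¬□(s → p), v
11. s → p, v
12. p, v
13. ¬(s → p), w
14. s, w
15. ¬p, w
16. s → p, w
17. p, w
Accessibility: uRu, uRv, uRw, vRv, vRw, wRw
Branch closes: p and ¬p both at w.
Every branch closes (one shown): unsatisfiable in S4, hence also in S5 (every S5-frame is an S4-frame).
T-tableau for the formula:
1. ¬(□(s → p) → □□(s → p)) ∧ ((¬q ∧ p) → r), u
2. ¬(□(s → p) → □□(s → p)), u
3. (¬q ∧ p) → r, u
4. □(s → p), u
5. ¬□□(s → p), u
6. s → p, u
7. r, u
8. p, u
9. ¬□(s → p), v
10. s → p, v
11. p, v
12. ¬(s → p), w
13. s, w
14. ¬p, w
Accessibility: uRu, uRv, vRv, vRw, wRw
Complete open branch: satisfiable in T, hence also in K (this T-model is also a K-model).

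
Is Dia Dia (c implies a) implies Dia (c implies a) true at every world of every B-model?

Tableau for the negation not (Dia Dia (c implies a) implies Dia (c implies a)):
1. not (Dia Dia (c implies a) implies Dia (c implies a)), u
2. Dia Dia (c implies a), u
3. not Dia (c implies a), u
4. not (c implies a), u
5. c, u
6. not a, u
7. Dia (c implies a), v
8. not (c implies a), v
9. c, v
10. not a, v
11. c implies a, w
12. a, w
Accessibility: uRu, uRv, vRu, vRv, vRw, wRv, wRw
The negation has an open branch (countermodel exists).

No, not valid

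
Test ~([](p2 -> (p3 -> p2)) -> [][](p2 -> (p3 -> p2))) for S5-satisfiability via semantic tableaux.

1. ~([](p2 -> (p3 -> p2)) -> [][](p2 -> (p3 -> p2))), u
2. [](p2 -> (p3 -> p2)), u
3. ~[][](p2 -> (p3 -> p2)), u
4. p2 -> (p3 -> p2), u
5. p3 -> p2, u
6. p2, u
7. ~[](p2 -> (p3 -> p2)), v
8. p2 -> (p3 -> p2), v
9. p3 -> p2, v
10. p2, v
11. ~(p2 -> (p3 -> p2)), w
12. p2, w
13. ~(p3 -> p2), w
14. p3, w
15. ~p2, w
Accessibility: uRu, uRv, uRw, vRu, vRv, vRw, wRu, wRv, wRw
Branch closes: p2 and ~p2 both at w.
All branches of the tableau close; one closing branch shown above.

No, unsatisfiable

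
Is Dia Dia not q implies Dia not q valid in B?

Not valid

Tableau for the negation not (Dia Dia not q implies Dia not q):
1. not (Dia Dia not q implies Dia not q), w0
2. Dia Dia not q, w0   [neg-implies-rule on 1]
3. not Dia not q, w0   [neg-implies-rule on 1]
4. q, w0   [neg-Dia-rule on 3 via w0Rw0]
5. Dia not q, w1   [Dia-rule on 2: fresh world w1, w0Rw1]
6. q, w1   [neg-Dia-rule on 3 via w0Rw1]
7. not q, w2   [Dia-rule on 5: fresh world w2, w1Rw2]
Accessibility: w0Rw0, w0Rw1, w1Rw0, w1Rw1, w1Rw2, w2Rw1, w2Rw2
The negation has an open branch (countermodel exists).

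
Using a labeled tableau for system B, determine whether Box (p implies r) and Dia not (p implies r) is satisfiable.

Unsatisfiable (every branch closes)

1. Box (p implies r) and Dia not (p implies r), u
2. Box (p implies r), u
3. Dia not (p implies r), u
4. p implies r, u
5. r, u
6. not (p implies r), v
7. p, v
8. not r, v
9. p implies r, v
10. r, v
Accessibility: uRu, uRv, vRu, vRv
Branch closes: r and not r both at v.
(One branch shown.) All branches close.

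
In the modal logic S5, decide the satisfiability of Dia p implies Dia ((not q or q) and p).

Yes, satisfiable

1. Dia p implies Dia ((not q or q) and p), u
2. Dia ((not q or q) and p), u
3. (not q or q) and p, v
4. not q or q, v
5. p, v
6. q, v
Accessibility: uRu, uRv, vRu, vRv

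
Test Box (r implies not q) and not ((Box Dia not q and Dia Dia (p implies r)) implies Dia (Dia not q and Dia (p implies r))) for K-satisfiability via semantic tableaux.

Unsatisfiable (every branch closes)

1. Box (r implies not q) and not ((Box Dia not q and Dia Dia (p implies r)) implies Dia (Dia not q and Dia (p implies r))), w0
2. Box (r implies not q), w0   [and-rule on 1]
3. not ((Box Dia not q and Dia Dia (p implies r)) implies Dia (Dia not q and Dia (p implies r))), w0   [and-rule on 1]
4. Box Dia not q and Dia Dia (p implies r), w0   [neg-implies-rule on 3]
5. not Dia (Dia not q and Dia (p implies r)), w0   [neg-implies-rule on 3]
6. Box Dia not q, w0   [and-rule on 4]
7. Dia Dia (p implies r), w0   [and-rule on 4]
8. Dia (p implies r), w1   [Dia-rule on 7: fresh world w1, w0Rw1]
9. r implies not q, w1   [Box-rule on 2 via w0Rw1]
10. not (Dia not q and Dia (p implies r)), w1   [neg-Dia-rule on 5 via w0Rw1]
11. Dia not q, w1   [Box-rule on 6 via w0Rw1]
12. not q, w1   [implies-rule on 9 (branches; this branch)]
13. not Dia not q, w1   [neg-and-rule on 10 (branches; this branch)]
14. p implies r, w2   [Dia-rule on 8: fresh world w2, w1Rw2]
15. q, w2   [neg-Dia-rule on 13 via w1Rw2]
16. r, w2   [implies-rule on 14 (branches; this branch)]
17. not q, w3   [Dia-rule on 11: fresh world w3, w1Rw3]
18. q, w3   [neg-Dia-rule on 13 via w1Rw3]
Accessibility: w0Rw1, w1Rw2, w1Rw3
Branch closes: q and not q both at w3.
(One branch shown.) All branches close.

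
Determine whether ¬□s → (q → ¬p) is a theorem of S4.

No, not valid

Tableau for the negation ¬(¬□s → (q → ¬p)):
1. ¬(¬□s → (q → ¬p)), u
2. ¬□s, u
3. ¬(q → ¬p), u
4. q, u
5. p, u
6. ¬s, v
Accessibility: uRu, uRv, vRv
The negation has an open branch (countermodel exists).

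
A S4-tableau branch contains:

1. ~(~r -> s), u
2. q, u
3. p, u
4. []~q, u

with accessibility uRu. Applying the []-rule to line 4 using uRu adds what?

~q, u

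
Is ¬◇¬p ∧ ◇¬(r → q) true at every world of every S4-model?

Not valid

Tableau for the negation ¬(¬◇¬p ∧ ◇¬(r → q)):
1. ¬(¬◇¬p ∧ ◇¬(r → q)), 0
2. ¬◇¬(r → q), 0
3. r → q, 0
4. q, 0
Accessibility: 0R0
The negation has an open branch (countermodel exists).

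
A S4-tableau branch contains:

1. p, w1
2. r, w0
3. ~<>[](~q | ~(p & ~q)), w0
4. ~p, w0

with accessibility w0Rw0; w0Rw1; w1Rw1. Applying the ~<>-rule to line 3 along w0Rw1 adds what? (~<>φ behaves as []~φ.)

~<>φ behaves as []~φ: propagate the negated body to each accessible world.

~[](~q | ~(p & ~q)), w1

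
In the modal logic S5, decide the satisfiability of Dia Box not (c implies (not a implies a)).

Satisfiable

1. Dia Box not (c implies (not a implies a)), w0
2. Box not (c implies (not a implies a)), w1
3. not (c implies (not a implies a)), w0
4. c, w0
5. not (not a implies a), w0
6. not a, w0
7. not (c implies (not a implies a)), w1
8. c, w1
9. not (not a implies a), w1
10. not a, w1
Accessibility: w0Rw0, w0Rw1, w1Rw0, w1Rw1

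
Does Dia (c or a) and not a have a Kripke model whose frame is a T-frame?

Satisfiable (open branch found)

1. Dia (c or a) and not a, w0
2. Dia (c or a), w0   [and-rule on 1]
3. not a, w0   [and-rule on 1]
4. c or a, w1   [Dia-rule on 2: fresh world w1, w0Rw1]
5. a, w1   [or-rule on 4 (branches; this branch)]
Accessibility: w0Rw0, w0Rw1, w1Rw1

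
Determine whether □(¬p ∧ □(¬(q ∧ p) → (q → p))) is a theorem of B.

Tableau for the negation ¬□(¬p ∧ □(¬(q ∧ p) → (q → p))):
1. ¬□(¬p ∧ □(¬(q ∧ p) → (q → p))), u
2. ¬(¬p ∧ □(¬(q ∧ p) → (q → p))), v
3. ¬□(¬(q ∧ p) → (q → p)), v
4. ¬(¬(q ∧ p) → (q → p)), w
5. ¬(q ∧ p), w
6. ¬(q → p), w
7. q, w
8. ¬p, w
Accessibility: uRu, uRv, vRu, vRv, vRw, wRv, wRw
The negation has an open branch (countermodel exists).

Not valid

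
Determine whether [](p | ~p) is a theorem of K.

Yes, valid

Tableau for the negation ~[](p | ~p):
1. ~[](p | ~p), 0
2. ~(p | ~p), 1
3. ~p, 1
4. p, 1
Accessibility: 0R1
Branch closes: p and ~p both at 1.
Every branch of the negation's tableau closes; the branch above is one of them.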